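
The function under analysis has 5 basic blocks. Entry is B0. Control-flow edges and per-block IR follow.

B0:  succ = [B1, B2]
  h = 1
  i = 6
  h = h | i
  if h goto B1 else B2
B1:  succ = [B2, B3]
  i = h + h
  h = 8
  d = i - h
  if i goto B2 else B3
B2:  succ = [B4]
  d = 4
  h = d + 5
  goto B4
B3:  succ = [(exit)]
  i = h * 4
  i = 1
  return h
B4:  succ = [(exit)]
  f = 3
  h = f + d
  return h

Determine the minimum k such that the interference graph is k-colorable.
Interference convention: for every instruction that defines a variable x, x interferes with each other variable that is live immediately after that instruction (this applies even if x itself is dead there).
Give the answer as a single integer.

Per-block:
  B0: def={h,i} ue=∅
  B1: def={d,h,i} ue={h}
  B2: def={d,h} ue=∅
  B3: def={i} ue={h}
  B4: def={f,h} ue={d}

Liveness:
  live B0: ∅→{h}
  live B1: {h}→{h}
  live B2: ∅→{d}
  live B3: {h}→∅
  live B4: {d}→∅

Interference:
  d: {f,h,i}
  f: {d}
  h: {d,i}
  i: {d,h}

Colouring:
  {d,h,i} pairwise interfere (3-clique) ⇒ χ ≥ 3
  3-colouring: r0={d}  r1={f,h}  r2={i}
  χ = 3

Answer: 3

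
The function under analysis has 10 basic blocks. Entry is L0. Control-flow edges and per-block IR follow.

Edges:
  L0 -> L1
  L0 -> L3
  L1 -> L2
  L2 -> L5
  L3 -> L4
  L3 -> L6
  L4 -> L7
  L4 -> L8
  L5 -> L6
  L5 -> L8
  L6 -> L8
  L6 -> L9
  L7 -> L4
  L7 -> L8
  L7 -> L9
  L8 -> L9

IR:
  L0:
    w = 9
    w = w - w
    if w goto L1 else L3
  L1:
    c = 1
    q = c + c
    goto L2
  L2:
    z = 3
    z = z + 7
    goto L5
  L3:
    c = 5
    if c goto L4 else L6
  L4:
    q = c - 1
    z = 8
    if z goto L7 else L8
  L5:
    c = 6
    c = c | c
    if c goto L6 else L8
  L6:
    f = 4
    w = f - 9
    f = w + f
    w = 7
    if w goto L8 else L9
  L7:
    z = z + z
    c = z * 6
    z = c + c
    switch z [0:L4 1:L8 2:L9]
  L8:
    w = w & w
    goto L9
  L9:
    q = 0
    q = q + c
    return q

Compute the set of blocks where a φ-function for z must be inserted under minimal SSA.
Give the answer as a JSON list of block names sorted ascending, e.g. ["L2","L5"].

idom tree: L1←L0 L2←L1 L3←L0 L4←L3 L5←L2 L6←L0 L7←L4 L8←L0 L9←L0
Dom at joins:
  L4: preds {L3,L7}: {L0,L3} ∩ {L0,L3,L4,L7} = {L0,L3}; idom=L3
  L6: preds {L3,L5}: {L0,L3} ∩ {L0,L1,L2,L5} = {L0}; idom=L0
  L8: preds {L4,L5,L6,L7}: {L0,L3,L4} ∩ {L0,L1,L2,L5} ∩ {L0,L6} ∩ {L0,L3,L4,L7} = {L0}; idom=L0
  L9: preds {L6,L7,L8}: {L0,L6} ∩ {L0,L3,L4,L7} ∩ {L0,L8} = {L0}; idom=L0

DF walk-up:
  L4←L3: walk · to L3
  L4←L7: walk L7→L4 to L3
  L6←L3: walk L3 to L0
  L6←L5: walk L5→L2→L1 to L0
  L8←L4: walk L4→L3 to L0
  L8←L5: walk L5→L2→L1 to L0
  L8←L6: walk L6 to L0
  L8←L7: walk L7→L4→L3 to L0
  L9←L6: walk L6 to L0
  L9←L7: walk L7→L4→L3 to L0
  L9←L8: walk L8 to L0
  L0: DF=∅
  L1: DF={L6,L8}
  L2: DF={L6,L8}
  L3: DF={L6,L8,L9}
  L4: DF={L4,L8,L9}
  L5: DF={L6,L8}
  L6: DF={L8,L9}
  L7: DF={L4,L8,L9}
  L8: DF={L9}
  L9: DF=∅

φ for z: defs {L2,L4,L7}
  DF⁺ = {L4,L6,L8,L9}

Answer: ["L4", "L6", "L8", "L9"]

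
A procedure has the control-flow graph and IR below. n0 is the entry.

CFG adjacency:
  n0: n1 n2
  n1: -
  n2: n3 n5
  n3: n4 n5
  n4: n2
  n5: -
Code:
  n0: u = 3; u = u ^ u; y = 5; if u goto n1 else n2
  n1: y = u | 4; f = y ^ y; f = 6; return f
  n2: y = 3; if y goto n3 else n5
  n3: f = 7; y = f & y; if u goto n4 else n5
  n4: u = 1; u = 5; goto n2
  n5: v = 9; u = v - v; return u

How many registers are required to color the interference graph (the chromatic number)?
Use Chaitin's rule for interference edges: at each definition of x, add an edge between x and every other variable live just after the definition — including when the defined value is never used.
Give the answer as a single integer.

Answer: 3

Analysis:
def/use:
  n0: def={u,y} ue=∅
  n1: def={f,y} ue={u}
  n2: def={y} ue=∅
  n3: def={f,y} ue={u,y}
  n4: def={u} ue=∅
  n5: def={u,v} ue=∅

Liveness:
  n0: in=∅ out={u}
  n1: in={u} out=∅
  n2: in={u} out={u,y}
  n3: in={u,y} out=∅
  n4: in=∅ out={u}
  n5: in=∅ out=∅

Interfere edges:
  f — {u,y}
  u — {f,y}
  v — ∅
  y — {f,u}

Registers:
  lower bound: {f,u,y} mutually conflict ⇒ χ ≥ 3
  assign f→r0 u→r1 v→r0 y→r2 — no edge inside a register ⇒ χ ≤ 3
  χ = 3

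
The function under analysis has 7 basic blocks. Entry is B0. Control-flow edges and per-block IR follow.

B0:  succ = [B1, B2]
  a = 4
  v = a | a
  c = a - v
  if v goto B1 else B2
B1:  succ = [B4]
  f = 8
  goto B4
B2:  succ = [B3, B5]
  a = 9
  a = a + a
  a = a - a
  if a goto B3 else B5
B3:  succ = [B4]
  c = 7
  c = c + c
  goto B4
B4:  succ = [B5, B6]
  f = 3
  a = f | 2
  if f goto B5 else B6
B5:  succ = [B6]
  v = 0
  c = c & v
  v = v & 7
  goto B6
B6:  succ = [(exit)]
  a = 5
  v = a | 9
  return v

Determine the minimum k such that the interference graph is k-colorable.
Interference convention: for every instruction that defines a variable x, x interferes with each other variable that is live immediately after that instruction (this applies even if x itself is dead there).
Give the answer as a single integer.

Answer: 3

Working:
def/use:
  B0: {a,c,v} / ∅
  B1: {f} / ∅
  B2: {a} / ∅
  B3: {c} / ∅
  B4: {a,f} / ∅
  B5: {c,v} / {c}
  B6: {a,v} / ∅

Backward fixpoint:
  B0: in=∅ out={c}
  B1: in={c} out={c}
  B2: in={c} out={c}
  B3: in=∅ out={c}
  B4: in={c} out={c}
  B5: in={c} out=∅
  B6: in=∅ out=∅

Interfere edges:
  a↔{c,f,v}
  c↔{a,f,v}
  f↔{a,c}
  v↔{a,c}

Chromatic number:
  clique {a,c,f} ⇒ need ≥ 3
  assign a→c0 c→c1 f→c2 v→c2 — no edge inside a register ⇒ χ ≤ 3
  χ = 3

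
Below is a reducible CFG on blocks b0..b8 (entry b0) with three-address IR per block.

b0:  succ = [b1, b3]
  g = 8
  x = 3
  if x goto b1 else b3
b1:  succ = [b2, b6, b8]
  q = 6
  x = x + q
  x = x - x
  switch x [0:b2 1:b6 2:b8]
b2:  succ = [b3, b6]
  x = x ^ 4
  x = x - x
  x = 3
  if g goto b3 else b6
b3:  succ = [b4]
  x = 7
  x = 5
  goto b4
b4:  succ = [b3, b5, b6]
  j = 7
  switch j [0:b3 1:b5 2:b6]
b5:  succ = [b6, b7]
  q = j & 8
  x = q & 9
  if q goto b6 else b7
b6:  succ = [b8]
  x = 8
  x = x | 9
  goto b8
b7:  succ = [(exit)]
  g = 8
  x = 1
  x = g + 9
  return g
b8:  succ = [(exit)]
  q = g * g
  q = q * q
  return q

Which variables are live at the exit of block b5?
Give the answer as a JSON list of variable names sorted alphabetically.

Answer: ["g"]

Derivation:
def/use:
  b0: def={g,x} ue=∅
  b1: def={q,x} ue={x}
  b2: def={x} ue={g,x}
  b3: def={x} ue=∅
  b4: def={j} ue=∅
  b5: def={q,x} ue={j}
  b6: def={x} ue=∅
  b7: def={g,x} ue=∅
  b8: def={q} ue={g}

Backward fixpoint:
  live b0: ∅→{g,x}
  live b1: {g,x}→{g,x}
  live b2: {g,x}→{g}
  live b3: {g}→{g}
  live b4: {g}→{g,j}
  live b5: {g,j}→{g}
  live b6: {g}→{g}
  live b7: ∅→∅
  live b8: {g}→∅

live-out(b5) = ["g"]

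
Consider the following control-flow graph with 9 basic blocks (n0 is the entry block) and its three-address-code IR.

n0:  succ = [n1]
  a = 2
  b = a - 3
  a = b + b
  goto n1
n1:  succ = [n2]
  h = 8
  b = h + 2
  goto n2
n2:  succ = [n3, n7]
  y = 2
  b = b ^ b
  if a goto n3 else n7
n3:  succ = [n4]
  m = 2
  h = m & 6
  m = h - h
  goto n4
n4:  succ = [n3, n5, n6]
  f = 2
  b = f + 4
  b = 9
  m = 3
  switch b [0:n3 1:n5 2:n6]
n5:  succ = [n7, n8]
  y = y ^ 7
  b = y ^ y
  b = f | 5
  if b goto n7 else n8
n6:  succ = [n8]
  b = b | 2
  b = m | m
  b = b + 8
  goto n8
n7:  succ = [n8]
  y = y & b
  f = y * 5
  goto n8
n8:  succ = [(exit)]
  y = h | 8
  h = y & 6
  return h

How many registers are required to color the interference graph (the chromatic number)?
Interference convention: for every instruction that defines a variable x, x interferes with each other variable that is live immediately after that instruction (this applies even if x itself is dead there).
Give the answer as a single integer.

Answer: 5

Derivation:
def/use:
  n0: {a,b} / ∅
  n1: {b,h} / ∅
  n2: {b,y} / {a,b}
  n3: {h,m} / ∅
  n4: {b,f,m} / ∅
  n5: {b,y} / {f,y}
  n6: {b} / {b,m}
  n7: {f,y} / {b,y}
  n8: {h,y} / {h}

Live sets:
  live n0: ∅→{a}
  live n1: {a}→{a,b,h}
  live n2: {a,b,h}→{b,h,y}
  live n3: {y}→{h,y}
  live n4: {h,y}→{b,f,h,m,y}
  live n5: {f,h,y}→{b,h,y}
  live n6: {b,h,m}→{h}
  live n7: {b,h,y}→{h}
  live n8: {h}→∅

Interference:
  a↔{b,h,y}
  b↔{a,f,h,m,y}
  f↔{b,h,m,y}
  h↔{a,b,f,m,y}
  m↔{b,f,h,y}
  y↔{a,b,f,h,m}

Colouring:
  lower bound: {b,f,h,m,y} mutually conflict ⇒ χ ≥ 5
  5-colouring: r0={b}  r1={h}  r2={y}  r3={a,f}  r4={m}
  χ = 5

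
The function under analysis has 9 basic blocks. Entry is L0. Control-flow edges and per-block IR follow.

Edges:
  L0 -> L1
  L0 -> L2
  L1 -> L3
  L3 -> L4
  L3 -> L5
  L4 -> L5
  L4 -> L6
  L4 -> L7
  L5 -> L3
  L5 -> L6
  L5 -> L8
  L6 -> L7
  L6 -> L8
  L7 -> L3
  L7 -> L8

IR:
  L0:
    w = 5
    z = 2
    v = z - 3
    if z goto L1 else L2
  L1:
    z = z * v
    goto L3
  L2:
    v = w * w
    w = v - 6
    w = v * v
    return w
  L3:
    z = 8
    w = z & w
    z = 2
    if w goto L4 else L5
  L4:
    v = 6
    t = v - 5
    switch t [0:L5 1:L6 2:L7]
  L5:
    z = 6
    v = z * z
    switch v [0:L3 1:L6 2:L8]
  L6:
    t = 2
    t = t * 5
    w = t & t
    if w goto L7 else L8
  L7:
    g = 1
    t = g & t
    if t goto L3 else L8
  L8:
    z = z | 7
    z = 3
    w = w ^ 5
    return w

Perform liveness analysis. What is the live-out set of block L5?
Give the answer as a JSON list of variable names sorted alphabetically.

Answer: ["w", "z"]

Analysis:
Per-block:
  L0: {v,w,z} / ∅
  L1: {z} / {v,z}
  L2: {v,w} / {w}
  L3: {w,z} / {w}
  L4: {t,v} / ∅
  L5: {v,z} / ∅
  L6: {t,w} / ∅
  L7: {g,t} / {t}
  L8: {w,z} / {w,z}

Backward fixpoint:
  live L0: ∅→{v,w,z}
  live L1: {v,w,z}→{w}
  live L2: {w}→∅
  live L3: {w}→{w,z}
  live L4: {w,z}→{t,w,z}
  live L5: {w}→{w,z}
  live L6: {z}→{t,w,z}
  live L7: {t,w,z}→{w,z}
  live L8: {w,z}→∅

live-out(L5) = ["w", "z"]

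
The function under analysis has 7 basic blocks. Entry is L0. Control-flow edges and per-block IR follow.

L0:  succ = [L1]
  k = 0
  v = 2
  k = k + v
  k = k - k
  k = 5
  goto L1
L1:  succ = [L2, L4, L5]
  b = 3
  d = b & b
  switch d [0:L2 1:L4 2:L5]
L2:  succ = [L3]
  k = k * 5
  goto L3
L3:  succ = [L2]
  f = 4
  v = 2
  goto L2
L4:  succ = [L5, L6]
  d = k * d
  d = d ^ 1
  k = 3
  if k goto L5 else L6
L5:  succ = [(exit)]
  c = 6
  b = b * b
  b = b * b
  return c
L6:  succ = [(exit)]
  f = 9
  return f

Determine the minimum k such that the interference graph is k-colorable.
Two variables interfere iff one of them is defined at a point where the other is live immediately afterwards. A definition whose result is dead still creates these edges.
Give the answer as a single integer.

Answer: 3

Working:
Block summaries:
  L0: {k,v} / ∅
  L1: {b,d} / ∅
  L2: {k} / {k}
  L3: {f,v} / ∅
  L4: {d,k} / {d,k}
  L5: {b,c} / {b}
  L6: {f} / ∅

Live sets:
  L0: in=∅ out={k}
  L1: in={k} out={b,d,k}
  L2: in={k} out={k}
  L3: in={k} out={k}
  L4: in={b,d,k} out={b}
  L5: in={b} out=∅
  L6: in=∅ out=∅

Interfere edges:
  b: {c,d,k}
  c: {b}
  d: {b,k}
  f: {k}
  k: {b,d,f,v}
  v: {k}

Chromatic number:
  clique {b,d,k} ⇒ need ≥ 3
  3-colouring: c0={c,k}  c1={b,f,v}  c2={d}
  χ = 3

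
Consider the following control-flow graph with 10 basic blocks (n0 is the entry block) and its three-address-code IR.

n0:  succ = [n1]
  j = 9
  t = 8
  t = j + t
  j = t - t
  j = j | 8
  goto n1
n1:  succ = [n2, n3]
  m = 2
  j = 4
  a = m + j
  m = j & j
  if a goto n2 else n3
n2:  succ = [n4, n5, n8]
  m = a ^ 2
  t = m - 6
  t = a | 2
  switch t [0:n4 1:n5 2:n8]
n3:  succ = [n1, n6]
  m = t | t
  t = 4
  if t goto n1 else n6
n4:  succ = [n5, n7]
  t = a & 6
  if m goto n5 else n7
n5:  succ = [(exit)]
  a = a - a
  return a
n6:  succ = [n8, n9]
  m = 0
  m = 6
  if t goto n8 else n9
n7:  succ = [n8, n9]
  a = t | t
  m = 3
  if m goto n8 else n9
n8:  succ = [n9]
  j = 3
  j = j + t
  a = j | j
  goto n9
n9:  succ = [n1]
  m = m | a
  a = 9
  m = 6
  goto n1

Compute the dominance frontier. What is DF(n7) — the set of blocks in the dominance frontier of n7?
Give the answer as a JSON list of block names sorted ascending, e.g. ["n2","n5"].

idom tree: n1←n0 n2←n1 n3←n1 n4←n2 n5←n2 n6←n3 n7←n4 n8←n1 n9←n1
Dom∩ at merges:
  n1: preds {n0,n3,n9}: {n0} ∩ {n0,n1,n3} ∩ {n0,n1,n9} = {n0}; idom=n0
  n5: preds {n2,n4}: {n0,n1,n2} ∩ {n0,n1,n2,n4} = {n0,n1,n2}; idom=n2
  n8: preds {n2,n6,n7}: {n0,n1,n2} ∩ {n0,n1,n3,n6} ∩ {n0,n1,n2,n4,n7} = {n0,n1}; idom=n1
  n9: preds {n6,n7,n8}: {n0,n1,n3,n6} ∩ {n0,n1,n2,n4,n7} ∩ {n0,n1,n8} = {n0,n1}; idom=n1

DF derivation:
  join n1 pred n0: · stop@n0
  join n1 pred n3: n3→n1 stop@n0
  join n1 pred n9: n9→n1 stop@n0
  join n5 pred n2: · stop@n2
  join n5 pred n4: n4 stop@n2
  join n8 pred n2: n2 stop@n1
  join n8 pred n6: n6→n3 stop@n1
  join n8 pred n7: n7→n4→n2 stop@n1
  join n9 pred n6: n6→n3 stop@n1
  join n9 pred n7: n7→n4→n2 stop@n1
  join n9 pred n8: n8 stop@n1
  n0: DF=∅
  n1: DF={n1}
  n2: DF={n8,n9}
  n3: DF={n1,n8,n9}
  n4: DF={n5,n8,n9}
  n5: DF=∅
  n6: DF={n8,n9}
  n7: DF={n8,n9}
  n8: DF={n9}
  n9: DF={n1}

DF(n7) = ["n8", "n9"]

Answer: ["n8", "n9"]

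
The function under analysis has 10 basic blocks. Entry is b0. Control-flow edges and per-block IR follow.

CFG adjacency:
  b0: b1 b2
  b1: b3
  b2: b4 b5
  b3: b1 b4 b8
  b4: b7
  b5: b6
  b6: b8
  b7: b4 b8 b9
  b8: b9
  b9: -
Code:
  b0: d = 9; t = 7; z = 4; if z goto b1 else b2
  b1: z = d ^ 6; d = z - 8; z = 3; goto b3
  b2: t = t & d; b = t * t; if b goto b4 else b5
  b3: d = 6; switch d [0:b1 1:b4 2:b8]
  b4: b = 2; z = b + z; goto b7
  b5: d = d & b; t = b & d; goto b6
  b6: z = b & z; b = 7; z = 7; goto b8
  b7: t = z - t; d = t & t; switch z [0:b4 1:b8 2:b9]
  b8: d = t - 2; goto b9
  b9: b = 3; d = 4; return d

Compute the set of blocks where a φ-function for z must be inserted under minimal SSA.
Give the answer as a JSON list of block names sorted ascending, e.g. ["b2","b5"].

idom tree: b1←b0 b2←b0 b3←b1 b4←b0 b5←b2 b6←b5 b7←b4 b8←b0 b9←b0
Join-block Dom:
  b1: preds {b0,b3}: {b0} ∩ {b0,b1,b3} = {b0}; idom=b0
  b4: preds {b2,b3,b7}: {b0,b2} ∩ {b0,b1,b3} ∩ {b0,b4,b7} = {b0}; idom=b0
  b8: preds {b3,b6,b7}: {b0,b1,b3} ∩ {b0,b2,b5,b6} ∩ {b0,b4,b7} = {b0}; idom=b0
  b9: preds {b7,b8}: {b0,b4,b7} ∩ {b0,b8} = {b0}; idom=b0

DF derivation:
  join b1 pred b0: · stop@b0
  join b1 pred b3: b3→b1 stop@b0
  join b4 pred b2: b2 stop@b0
  join b4 pred b3: b3→b1 stop@b0
  join b4 pred b7: b7→b4 stop@b0
  join b8 pred b3: b3→b1 stop@b0
  join b8 pred b6: b6→b5→b2 stop@b0
  join b8 pred b7: b7→b4 stop@b0
  join b9 pred b7: b7→b4 stop@b0
  join b9 pred b8: b8 stop@b0
  DF(b0)=∅
  DF(b1)={b1,b4,b8}
  DF(b2)={b4,b8}
  DF(b3)={b1,b4,b8}
  DF(b4)={b4,b8,b9}
  DF(b5)={b8}
  DF(b6)={b8}
  DF(b7)={b4,b8,b9}
  DF(b8)={b9}
  DF(b9)=∅

φ for z: defs {b0,b1,b4,b6}
  DF⁺ = {b1,b4,b8,b9}

Answer: ["b1", "b4", "b8", "b9"]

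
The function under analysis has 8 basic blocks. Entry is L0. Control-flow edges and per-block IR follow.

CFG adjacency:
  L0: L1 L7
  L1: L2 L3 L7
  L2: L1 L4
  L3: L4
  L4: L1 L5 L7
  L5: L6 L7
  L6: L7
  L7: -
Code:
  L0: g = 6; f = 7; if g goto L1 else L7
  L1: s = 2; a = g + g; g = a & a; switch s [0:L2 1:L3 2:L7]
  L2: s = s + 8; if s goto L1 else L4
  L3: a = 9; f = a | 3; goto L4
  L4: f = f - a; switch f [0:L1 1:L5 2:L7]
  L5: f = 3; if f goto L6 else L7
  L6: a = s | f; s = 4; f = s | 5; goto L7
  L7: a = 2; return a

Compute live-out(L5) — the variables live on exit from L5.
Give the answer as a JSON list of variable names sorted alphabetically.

Per-block:
  L0: def={f,g} ue=∅
  L1: def={a,g,s} ue={g}
  L2: def={s} ue={s}
  L3: def={a,f} ue=∅
  L4: def={f} ue={a,f}
  L5: def={f} ue=∅
  L6: def={a,f,s} ue={f,s}
  L7: def={a} ue=∅

Liveness:
  live L0: ∅→{f,g}
  live L1: {f,g}→{a,f,g,s}
  live L2: {a,f,g,s}→{a,f,g,s}
  live L3: {g,s}→{a,f,g,s}
  live L4: {a,f,g,s}→{f,g,s}
  live L5: {s}→{f,s}
  live L6: {f,s}→∅
  live L7: ∅→∅

live-out(L5) = ["f", "s"]

Answer: ["f", "s"]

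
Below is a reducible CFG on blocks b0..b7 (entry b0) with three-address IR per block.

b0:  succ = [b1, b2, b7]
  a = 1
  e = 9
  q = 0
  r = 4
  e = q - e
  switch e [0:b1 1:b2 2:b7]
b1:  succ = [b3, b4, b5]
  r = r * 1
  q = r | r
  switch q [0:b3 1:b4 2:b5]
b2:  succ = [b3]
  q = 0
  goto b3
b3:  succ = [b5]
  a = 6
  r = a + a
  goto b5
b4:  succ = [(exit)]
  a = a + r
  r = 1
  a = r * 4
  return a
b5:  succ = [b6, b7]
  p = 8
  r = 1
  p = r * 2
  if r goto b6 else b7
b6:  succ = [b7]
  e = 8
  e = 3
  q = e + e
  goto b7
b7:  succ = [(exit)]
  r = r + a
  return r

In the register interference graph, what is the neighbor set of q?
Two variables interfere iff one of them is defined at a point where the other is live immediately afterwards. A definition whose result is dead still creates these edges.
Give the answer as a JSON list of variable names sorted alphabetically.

Block summaries:
  b0: {a,e,q,r} / ∅
  b1: {q,r} / {r}
  b2: {q} / ∅
  b3: {a,r} / ∅
  b4: {a,r} / {a,r}
  b5: {p,r} / ∅
  b6: {e,q} / ∅
  b7: {r} / {a,r}

Live sets:
  b0: in=∅ out={a,r}
  b1: in={a,r} out={a,r}
  b2: in=∅ out=∅
  b3: in=∅ out={a}
  b4: in={a,r} out=∅
  b5: in={a} out={a,r}
  b6: in={a,r} out={a,r}
  b7: in={a,r} out=∅

Interference:
  a: {e,p,q,r}
  e: {a,q,r}
  p: {a,r}
  q: {a,e,r}
  r: {a,e,p,q}

N(q) = ["a", "e", "r"]

Answer: ["a", "e", "r"]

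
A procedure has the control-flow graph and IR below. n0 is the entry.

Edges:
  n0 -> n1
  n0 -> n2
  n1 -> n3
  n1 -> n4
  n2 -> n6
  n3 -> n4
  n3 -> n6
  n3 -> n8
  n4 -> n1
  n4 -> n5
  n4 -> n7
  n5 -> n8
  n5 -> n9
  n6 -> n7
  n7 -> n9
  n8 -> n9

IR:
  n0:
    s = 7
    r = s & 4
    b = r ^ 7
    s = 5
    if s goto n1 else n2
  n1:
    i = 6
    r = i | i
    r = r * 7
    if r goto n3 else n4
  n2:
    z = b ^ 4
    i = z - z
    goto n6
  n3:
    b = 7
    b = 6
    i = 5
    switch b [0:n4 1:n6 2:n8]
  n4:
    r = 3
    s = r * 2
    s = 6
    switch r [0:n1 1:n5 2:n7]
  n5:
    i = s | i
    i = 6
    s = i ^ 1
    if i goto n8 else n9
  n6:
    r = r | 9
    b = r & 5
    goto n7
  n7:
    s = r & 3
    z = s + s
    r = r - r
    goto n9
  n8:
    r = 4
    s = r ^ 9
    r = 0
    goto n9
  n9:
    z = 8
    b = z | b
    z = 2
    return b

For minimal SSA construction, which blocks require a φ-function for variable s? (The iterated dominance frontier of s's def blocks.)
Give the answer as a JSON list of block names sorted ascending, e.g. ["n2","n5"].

idom tree: n1←n0 n2←n0 n3←n1 n4←n1 n5←n4 n6←n0 n7←n0 n8←n1 n9←n0
Dom at joins:
  n1: preds {n0,n4}: {n0} ∩ {n0,n1,n4} = {n0}; idom=n0
  n4: preds {n1,n3}: {n0,n1} ∩ {n0,n1,n3} = {n0,n1}; idom=n1
  n6: preds {n2,n3}: {n0,n2} ∩ {n0,n1,n3} = {n0}; idom=n0
  n7: preds {n4,n6}: {n0,n1,n4} ∩ {n0,n6} = {n0}; idom=n0
  n8: preds {n3,n5}: {n0,n1,n3} ∩ {n0,n1,n4,n5} = {n0,n1}; idom=n1
  n9: preds {n5,n7,n8}: {n0,n1,n4,n5} ∩ {n0,n7} ∩ {n0,n1,n8} = {n0}; idom=n0

Frontier:
  join n1 pred n0: · stop@n0
  join n1 pred n4: n4→n1 stop@n0
  join n4 pred n1: · stop@n1
  join n4 pred n3: n3 stop@n1
  join n6 pred n2: n2 stop@n0
  join n6 pred n3: n3→n1 stop@n0
  join n7 pred n4: n4→n1 stop@n0
  join n7 pred n6: n6 stop@n0
  join n8 pred n3: n3 stop@n1
  join n8 pred n5: n5→n4 stop@n1
  join n9 pred n5: n5→n4→n1 stop@n0
  join n9 pred n7: n7 stop@n0
  join n9 pred n8: n8→n1 stop@n0
  n0: DF=∅
  n1: DF={n1,n6,n7,n9}
  n2: DF={n6}
  n3: DF={n4,n6,n8}
  n4: DF={n1,n7,n8,n9}
  n5: DF={n8,n9}
  n6: DF={n7}
  n7: DF={n9}
  n8: DF={n9}
  n9: DF=∅

φ for s: defs {n0,n4,n5,n7,n8}
  DF⁺ = {n1,n6,n7,n8,n9}

Answer: ["n1", "n6", "n7", "n8", "n9"]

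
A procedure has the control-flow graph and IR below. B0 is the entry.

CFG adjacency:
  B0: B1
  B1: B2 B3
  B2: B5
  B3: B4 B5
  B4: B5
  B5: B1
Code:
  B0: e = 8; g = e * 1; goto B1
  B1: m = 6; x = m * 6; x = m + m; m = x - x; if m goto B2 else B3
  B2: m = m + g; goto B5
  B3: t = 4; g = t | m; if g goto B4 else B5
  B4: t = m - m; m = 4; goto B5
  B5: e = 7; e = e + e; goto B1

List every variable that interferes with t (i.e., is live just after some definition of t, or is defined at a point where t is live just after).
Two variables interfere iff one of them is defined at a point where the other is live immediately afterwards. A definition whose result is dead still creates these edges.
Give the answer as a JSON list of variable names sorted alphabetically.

Per-block:
  B0 def {e,g} use ∅
  B1 def {m,x} use ∅
  B2 def {m} use {g,m}
  B3 def {g,t} use {m}
  B4 def {m,t} use {m}
  B5 def {e} use ∅

Backward fixpoint:
  B0: in=∅ out={g}
  B1: in={g} out={g,m}
  B2: in={g,m} out={g}
  B3: in={m} out={g,m}
  B4: in={g,m} out={g}
  B5: in={g} out={g}

Conflict graph:
  e — {g}
  g — {e,m,t,x}
  m — {g,t,x}
  t — {g,m}
  x — {g,m}

N(t) = ["g", "m"]

Answer: ["g", "m"]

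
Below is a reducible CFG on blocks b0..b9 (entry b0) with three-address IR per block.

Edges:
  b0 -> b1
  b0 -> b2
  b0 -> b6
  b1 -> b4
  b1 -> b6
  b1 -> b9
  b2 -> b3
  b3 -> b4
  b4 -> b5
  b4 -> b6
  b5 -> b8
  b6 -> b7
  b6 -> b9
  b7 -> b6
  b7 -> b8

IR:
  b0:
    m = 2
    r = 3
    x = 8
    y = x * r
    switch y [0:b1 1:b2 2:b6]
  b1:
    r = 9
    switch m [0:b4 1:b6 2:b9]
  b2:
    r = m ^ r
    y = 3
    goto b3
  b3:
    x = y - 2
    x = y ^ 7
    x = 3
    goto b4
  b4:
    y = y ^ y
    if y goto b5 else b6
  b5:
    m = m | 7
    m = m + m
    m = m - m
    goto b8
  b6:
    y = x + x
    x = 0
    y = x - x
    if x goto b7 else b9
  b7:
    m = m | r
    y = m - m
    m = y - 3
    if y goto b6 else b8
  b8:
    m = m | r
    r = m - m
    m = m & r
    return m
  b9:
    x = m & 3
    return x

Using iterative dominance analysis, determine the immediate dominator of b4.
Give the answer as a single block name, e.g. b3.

idom tree: b1←b0 b2←b0 b3←b2 b4←b0 b5←b4 b6←b0 b7←b6 b8←b0 b9←b0
Join-block Dom:
  b4: preds {b1,b3}: {b0,b1} ∩ {b0,b2,b3} = {b0}; idom=b0
  b6: preds {b0,b1,b4,b7}: {b0} ∩ {b0,b1} ∩ {b0,b4} ∩ {b0,b6,b7} = {b0}; idom=b0
  b8: preds {b5,b7}: {b0,b4,b5} ∩ {b0,b6,b7} = {b0}; idom=b0
  b9: preds {b1,b6}: {b0,b1} ∩ {b0,b6} = {b0}; idom=b0

idom(b4) = b0

Answer: b0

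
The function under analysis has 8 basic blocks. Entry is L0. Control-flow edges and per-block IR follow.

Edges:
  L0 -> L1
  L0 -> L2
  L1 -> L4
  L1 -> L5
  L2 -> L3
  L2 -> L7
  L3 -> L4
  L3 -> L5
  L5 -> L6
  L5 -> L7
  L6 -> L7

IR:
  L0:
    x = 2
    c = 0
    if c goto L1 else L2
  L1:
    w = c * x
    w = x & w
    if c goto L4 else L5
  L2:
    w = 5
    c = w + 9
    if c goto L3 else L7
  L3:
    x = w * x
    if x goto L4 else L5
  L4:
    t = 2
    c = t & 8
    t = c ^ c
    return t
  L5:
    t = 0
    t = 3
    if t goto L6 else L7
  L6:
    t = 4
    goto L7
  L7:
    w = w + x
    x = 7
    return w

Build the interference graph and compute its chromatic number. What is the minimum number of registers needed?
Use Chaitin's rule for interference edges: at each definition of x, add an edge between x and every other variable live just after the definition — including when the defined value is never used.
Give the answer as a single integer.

Block summaries:
  L0: def={c,x} ue=∅
  L1: def={w} ue={c,x}
  L2: def={c,w} ue=∅
  L3: def={x} ue={w,x}
  L4: def={c,t} ue=∅
  L5: def={t} ue=∅
  L6: def={t} ue=∅
  L7: def={w,x} ue={w,x}

Live sets:
  L0 li=∅ lo={c,x}
  L1 li={c,x} lo={w,x}
  L2 li={x} lo={w,x}
  L3 li={w,x} lo={w,x}
  L4 li=∅ lo=∅
  L5 li={w,x} lo={w,x}
  L6 li={w,x} lo={w,x}
  L7 li={w,x} lo=∅

Conflict graph:
  c — {w,x}
  t — {w,x}
  w — {c,t,x}
  x — {c,t,w}

Chromatic number:
  lower bound: {c,w,x} mutually conflict ⇒ χ ≥ 3
  3-colouring: R0={w}  R1={x}  R2={c,t}
  χ = 3

Answer: 3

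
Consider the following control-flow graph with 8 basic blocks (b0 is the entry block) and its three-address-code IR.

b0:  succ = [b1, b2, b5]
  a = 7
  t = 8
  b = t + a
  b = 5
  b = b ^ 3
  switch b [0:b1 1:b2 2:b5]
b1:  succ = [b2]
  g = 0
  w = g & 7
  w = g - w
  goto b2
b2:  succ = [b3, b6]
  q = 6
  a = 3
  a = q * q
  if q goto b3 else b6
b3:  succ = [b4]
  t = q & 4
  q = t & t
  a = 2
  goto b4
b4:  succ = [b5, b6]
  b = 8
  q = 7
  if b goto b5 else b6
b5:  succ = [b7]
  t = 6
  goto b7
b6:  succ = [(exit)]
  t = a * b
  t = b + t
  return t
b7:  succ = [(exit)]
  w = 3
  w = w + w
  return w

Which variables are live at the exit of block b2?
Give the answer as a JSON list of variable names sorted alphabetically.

Per-block:
  b0: def={a,b,t} ue=∅
  b1: def={g,w} ue=∅
  b2: def={a,q} ue=∅
  b3: def={a,q,t} ue={q}
  b4: def={b,q} ue=∅
  b5: def={t} ue=∅
  b6: def={t} ue={a,b}
  b7: def={w} ue=∅

Backward fixpoint:
  b0 li=∅ lo={b}
  b1 li={b} lo={b}
  b2 li={b} lo={a,b,q}
  b3 li={q} lo={a}
  b4 li={a} lo={a,b}
  b5 li=∅ lo=∅
  b6 li={a,b} lo=∅
  b7 li=∅ lo=∅

live-out(b2) = ["a", "b", "q"]

Answer: ["a", "b", "q"]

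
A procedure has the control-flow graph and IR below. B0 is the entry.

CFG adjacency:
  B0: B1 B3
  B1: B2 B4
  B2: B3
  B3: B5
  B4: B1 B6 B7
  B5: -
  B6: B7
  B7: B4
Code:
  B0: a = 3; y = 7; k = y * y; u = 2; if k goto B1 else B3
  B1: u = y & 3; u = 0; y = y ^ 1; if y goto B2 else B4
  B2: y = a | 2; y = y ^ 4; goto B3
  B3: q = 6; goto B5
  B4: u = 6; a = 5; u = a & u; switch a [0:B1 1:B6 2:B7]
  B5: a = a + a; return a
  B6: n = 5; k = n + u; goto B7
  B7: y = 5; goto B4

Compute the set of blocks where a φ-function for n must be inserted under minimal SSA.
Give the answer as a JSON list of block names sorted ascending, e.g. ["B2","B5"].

Answer: ["B1", "B3", "B4", "B7"]

Derivation:
idom tree: B1←B0 B2←B1 B3←B0 B4←B1 B5←B3 B6←B4 B7←B4
Dom at joins:
  B1: preds {B0,B4}: {B0} ∩ {B0,B1,B4} = {B0}; idom=B0
  B3: preds {B0,B2}: {B0} ∩ {B0,B1,B2} = {B0}; idom=B0
  B4: preds {B1,B7}: {B0,B1} ∩ {B0,B1,B4,B7} = {B0,B1}; idom=B1
  B7: preds {B4,B6}: {B0,B1,B4} ∩ {B0,B1,B4,B6} = {B0,B1,B4}; idom=B4

DF walk-up:
  join B1 pred B0: · stop@B0
  join B1 pred B4: B4→B1 stop@B0
  join B3 pred B0: · stop@B0
  join B3 pred B2: B2→B1 stop@B0
  join B4 pred B1: · stop@B1
  join B4 pred B7: B7→B4 stop@B1
  join B7 pred B4: · stop@B4
  join B7 pred B6: B6 stop@B4
  B0: DF=∅
  B1: DF={B1,B3}
  B2: DF={B3}
  B3: DF=∅
  B4: DF={B1,B4}
  B5: DF=∅
  B6: DF={B7}
  B7: DF={B4}

φ for n: defs {B6}
  DF⁺ = {B1,B3,B4,B7}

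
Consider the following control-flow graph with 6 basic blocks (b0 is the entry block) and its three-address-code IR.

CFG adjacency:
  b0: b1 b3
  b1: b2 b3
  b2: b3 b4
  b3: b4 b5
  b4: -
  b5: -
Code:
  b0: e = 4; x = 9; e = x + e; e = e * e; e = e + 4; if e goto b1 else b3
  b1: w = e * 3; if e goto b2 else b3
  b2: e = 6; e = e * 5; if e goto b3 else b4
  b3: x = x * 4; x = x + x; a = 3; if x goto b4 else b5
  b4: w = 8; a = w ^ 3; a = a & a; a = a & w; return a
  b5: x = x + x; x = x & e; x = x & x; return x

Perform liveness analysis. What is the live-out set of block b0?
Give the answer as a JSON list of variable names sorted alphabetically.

def/use:
  b0: def={e,x} ue=∅
  b1: def={w} ue={e}
  b2: def={e} ue=∅
  b3: def={a,x} ue={x}
  b4: def={a,w} ue=∅
  b5: def={x} ue={e,x}

Live sets:
  b0: in=∅ out={e,x}
  b1: in={e,x} out={e,x}
  b2: in={x} out={e,x}
  b3: in={e,x} out={e,x}
  b4: in=∅ out=∅
  b5: in={e,x} out=∅

live-out(b0) = ["e", "x"]

Answer: ["e", "x"]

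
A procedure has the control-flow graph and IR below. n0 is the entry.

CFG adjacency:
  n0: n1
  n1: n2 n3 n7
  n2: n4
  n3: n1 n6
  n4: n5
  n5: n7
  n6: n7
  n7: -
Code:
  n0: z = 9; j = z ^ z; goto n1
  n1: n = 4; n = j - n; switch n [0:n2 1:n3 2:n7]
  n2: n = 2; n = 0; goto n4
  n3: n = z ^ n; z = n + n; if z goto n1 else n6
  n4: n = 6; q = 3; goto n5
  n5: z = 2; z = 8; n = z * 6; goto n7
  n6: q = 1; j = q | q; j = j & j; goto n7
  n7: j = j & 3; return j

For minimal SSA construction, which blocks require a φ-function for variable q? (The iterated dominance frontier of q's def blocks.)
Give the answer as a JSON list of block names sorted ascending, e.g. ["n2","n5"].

Answer: ["n7"]

Analysis:
idom tree: n1←n0 n2←n1 n3←n1 n4←n2 n5←n4 n6←n3 n7←n1
Dom∩ at merges:
  n1: preds {n0,n3}: {n0} ∩ {n0,n1,n3} = {n0}; idom=n0
  n7: preds {n1,n5,n6}: {n0,n1} ∩ {n0,n1,n2,n4,n5} ∩ {n0,n1,n3,n6} = {n0,n1}; idom=n1

DF derivation:
  join n1 pred n0: · stop@n0
  join n1 pred n3: n3→n1 stop@n0
  join n7 pred n1: · stop@n1
  join n7 pred n5: n5→n4→n2 stop@n1
  join n7 pred n6: n6→n3 stop@n1
  n0: DF=∅
  n1: DF={n1}
  n2: DF={n7}
  n3: DF={n1,n7}
  n4: DF={n7}
  n5: DF={n7}
  n6: DF={n7}
  n7: DF=∅

φ for q: defs {n4,n6}
  DF⁺ = {n7}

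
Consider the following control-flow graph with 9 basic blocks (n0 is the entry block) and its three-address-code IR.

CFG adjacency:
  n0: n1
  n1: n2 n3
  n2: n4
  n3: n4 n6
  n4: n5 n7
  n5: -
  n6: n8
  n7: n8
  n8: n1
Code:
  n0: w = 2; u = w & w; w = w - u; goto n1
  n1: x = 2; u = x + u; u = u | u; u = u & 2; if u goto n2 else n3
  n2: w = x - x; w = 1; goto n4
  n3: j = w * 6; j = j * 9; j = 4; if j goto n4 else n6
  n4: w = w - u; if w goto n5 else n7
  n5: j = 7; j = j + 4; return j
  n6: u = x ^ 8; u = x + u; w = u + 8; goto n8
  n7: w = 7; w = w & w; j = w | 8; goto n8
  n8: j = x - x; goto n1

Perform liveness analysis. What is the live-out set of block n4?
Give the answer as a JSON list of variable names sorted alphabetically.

Answer: ["u", "x"]

Analysis:
Per-block:
  n0 def {u,w} use ∅
  n1 def {u,x} use {u}
  n2 def {w} use {x}
  n3 def {j} use {w}
  n4 def {w} use {u,w}
  n5 def {j} use ∅
  n6 def {u,w} use {x}
  n7 def {j,w} use ∅
  n8 def {j} use {x}

Live sets:
  n0 li=∅ lo={u,w}
  n1 li={u,w} lo={u,w,x}
  n2 li={u,x} lo={u,w,x}
  n3 li={u,w,x} lo={u,w,x}
  n4 li={u,w,x} lo={u,x}
  n5 li=∅ lo=∅
  n6 li={x} lo={u,w,x}
  n7 li={u,x} lo={u,w,x}
  n8 li={u,w,x} lo={u,w}

live-out(n4) = ["u", "x"]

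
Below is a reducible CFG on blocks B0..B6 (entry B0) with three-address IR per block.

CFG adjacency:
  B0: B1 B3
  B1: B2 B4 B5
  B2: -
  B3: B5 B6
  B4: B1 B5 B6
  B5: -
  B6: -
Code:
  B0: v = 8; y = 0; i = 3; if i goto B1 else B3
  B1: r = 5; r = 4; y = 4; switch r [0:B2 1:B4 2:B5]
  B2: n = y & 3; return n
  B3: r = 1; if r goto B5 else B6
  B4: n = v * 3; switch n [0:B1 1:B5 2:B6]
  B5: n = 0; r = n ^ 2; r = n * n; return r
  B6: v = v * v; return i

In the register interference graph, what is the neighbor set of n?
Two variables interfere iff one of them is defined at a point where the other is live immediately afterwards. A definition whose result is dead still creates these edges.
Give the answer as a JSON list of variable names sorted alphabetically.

Answer: ["i", "r", "v"]

Derivation:
Block summaries:
  B0: {i,v,y} / ∅
  B1: {r,y} / ∅
  B2: {n} / {y}
  B3: {r} / ∅
  B4: {n} / {v}
  B5: {n,r} / ∅
  B6: {v} / {i,v}

Liveness:
  B0: in=∅ out={i,v}
  B1: in={i,v} out={i,v,y}
  B2: in={y} out=∅
  B3: in={i,v} out={i,v}
  B4: in={i,v} out={i,v}
  B5: in=∅ out=∅
  B6: in={i,v} out=∅

Interference:
  i↔{n,r,v,y}
  n↔{i,r,v}
  r↔{i,n,v,y}
  v↔{i,n,r,y}
  y↔{i,r,v}

N(n) = ["i", "r", "v"]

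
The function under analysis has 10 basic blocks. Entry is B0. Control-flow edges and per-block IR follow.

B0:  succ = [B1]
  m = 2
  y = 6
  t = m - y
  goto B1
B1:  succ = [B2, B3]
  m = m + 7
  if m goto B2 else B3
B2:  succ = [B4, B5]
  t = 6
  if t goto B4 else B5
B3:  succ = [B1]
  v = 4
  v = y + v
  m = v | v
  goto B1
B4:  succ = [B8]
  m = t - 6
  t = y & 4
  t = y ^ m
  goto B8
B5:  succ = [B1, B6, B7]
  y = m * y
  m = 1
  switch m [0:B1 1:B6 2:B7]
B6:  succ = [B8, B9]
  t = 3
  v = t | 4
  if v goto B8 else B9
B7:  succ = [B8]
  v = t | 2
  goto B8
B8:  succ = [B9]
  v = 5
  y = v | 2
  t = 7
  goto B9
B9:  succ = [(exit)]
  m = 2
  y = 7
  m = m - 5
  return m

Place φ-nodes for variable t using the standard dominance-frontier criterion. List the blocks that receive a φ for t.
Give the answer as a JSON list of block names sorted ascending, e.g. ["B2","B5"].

Answer: ["B1", "B8", "B9"]

Working:
idom tree: B1←B0 B2←B1 B3←B1 B4←B2 B5←B2 B6←B5 B7←B5 B8←B2 B9←B2
Dom at joins:
  B1: preds {B0,B3,B5}: {B0} ∩ {B0,B1,B3} ∩ {B0,B1,B2,B5} = {B0}; idom=B0
  B8: preds {B4,B6,B7}: {B0,B1,B2,B4} ∩ {B0,B1,B2,B5,B6} ∩ {B0,B1,B2,B5,B7} = {B0,B1,B2}; idom=B2
  B9: preds {B6,B8}: {B0,B1,B2,B5,B6} ∩ {B0,B1,B2,B8} = {B0,B1,B2}; idom=B2

DF walk-up:
  join B1 pred B0: · stop@B0
  join B1 pred B3: B3→B1 stop@B0
  join B1 pred B5: B5→B2→B1 stop@B0
  join B8 pred B4: B4 stop@B2
  join B8 pred B6: B6→B5 stop@B2
  join B8 pred B7: B7→B5 stop@B2
  join B9 pred B6: B6→B5 stop@B2
  join B9 pred B8: B8 stop@B2
  B0 → ∅
  B1 → {B1}
  B2 → {B1}
  B3 → {B1}
  B4 → {B8}
  B5 → {B1,B8,B9}
  B6 → {B8,B9}
  B7 → {B8}
  B8 → {B9}
  B9 → ∅

φ for t: defs {B0,B2,B4,B6,B8}
  DF⁺ = {B1,B8,B9}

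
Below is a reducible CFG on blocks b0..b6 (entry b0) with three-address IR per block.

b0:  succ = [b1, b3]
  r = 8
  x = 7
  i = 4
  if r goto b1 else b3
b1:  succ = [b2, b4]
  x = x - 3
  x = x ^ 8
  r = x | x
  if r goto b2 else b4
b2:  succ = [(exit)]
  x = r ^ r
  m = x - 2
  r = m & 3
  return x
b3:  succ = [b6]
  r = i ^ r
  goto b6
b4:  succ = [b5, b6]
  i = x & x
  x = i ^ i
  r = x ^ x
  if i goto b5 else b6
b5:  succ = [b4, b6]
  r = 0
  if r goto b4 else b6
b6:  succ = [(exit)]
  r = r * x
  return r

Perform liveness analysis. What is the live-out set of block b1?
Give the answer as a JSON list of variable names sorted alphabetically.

Answer: ["r", "x"]

Derivation:
Block summaries:
  b0: {i,r,x} / ∅
  b1: {r,x} / {x}
  b2: {m,r,x} / {r}
  b3: {r} / {i,r}
  b4: {i,r,x} / {x}
  b5: {r} / ∅
  b6: {r} / {r,x}

Live sets:
  b0: in=∅ out={i,r,x}
  b1: in={x} out={r,x}
  b2: in={r} out=∅
  b3: in={i,r,x} out={r,x}
  b4: in={x} out={r,x}
  b5: in={x} out={r,x}
  b6: in={r,x} out=∅

live-out(b1) = ["r", "x"]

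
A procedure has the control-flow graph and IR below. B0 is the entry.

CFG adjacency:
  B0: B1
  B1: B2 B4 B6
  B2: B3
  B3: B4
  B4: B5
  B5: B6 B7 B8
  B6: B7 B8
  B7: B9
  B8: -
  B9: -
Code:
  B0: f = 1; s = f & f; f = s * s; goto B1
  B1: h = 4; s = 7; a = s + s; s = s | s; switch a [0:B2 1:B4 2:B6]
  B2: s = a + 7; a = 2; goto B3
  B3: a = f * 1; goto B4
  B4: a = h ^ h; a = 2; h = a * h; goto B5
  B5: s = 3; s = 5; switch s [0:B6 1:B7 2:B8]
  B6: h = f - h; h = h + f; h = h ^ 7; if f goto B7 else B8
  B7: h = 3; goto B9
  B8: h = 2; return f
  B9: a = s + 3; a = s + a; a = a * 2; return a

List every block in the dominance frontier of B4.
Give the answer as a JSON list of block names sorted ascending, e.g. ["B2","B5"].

Answer: ["B6", "B7", "B8"]

Analysis:
idom tree: B1←B0 B2←B1 B3←B2 B4←B1 B5←B4 B6←B1 B7←B1 B8←B1 B9←B7
Dom at joins:
  B4: preds {B1,B3}: {B0,B1} ∩ {B0,B1,B2,B3} = {B0,B1}; idom=B1
  B6: preds {B1,B5}: {B0,B1} ∩ {B0,B1,B4,B5} = {B0,B1}; idom=B1
  B7: preds {B5,B6}: {B0,B1,B4,B5} ∩ {B0,B1,B6} = {B0,B1}; idom=B1
  B8: preds {B5,B6}: {B0,B1,B4,B5} ∩ {B0,B1,B6} = {B0,B1}; idom=B1

Frontier:
  join B4 pred B1: · stop@B1
  join B4 pred B3: B3→B2 stop@B1
  join B6 pred B1: · stop@B1
  join B6 pred B5: B5→B4 stop@B1
  join B7 pred B5: B5→B4 stop@B1
  join B7 pred B6: B6 stop@B1
  join B8 pred B5: B5→B4 stop@B1
  join B8 pred B6: B6 stop@B1
  B0: DF=∅
  B1: DF=∅
  B2: DF={B4}
  B3: DF={B4}
  B4: DF={B6,B7,B8}
  B5: DF={B6,B7,B8}
  B6: DF={B7,B8}
  B7: DF=∅
  B8: DF=∅
  B9: DF=∅

DF(B4) = ["B6", "B7", "B8"]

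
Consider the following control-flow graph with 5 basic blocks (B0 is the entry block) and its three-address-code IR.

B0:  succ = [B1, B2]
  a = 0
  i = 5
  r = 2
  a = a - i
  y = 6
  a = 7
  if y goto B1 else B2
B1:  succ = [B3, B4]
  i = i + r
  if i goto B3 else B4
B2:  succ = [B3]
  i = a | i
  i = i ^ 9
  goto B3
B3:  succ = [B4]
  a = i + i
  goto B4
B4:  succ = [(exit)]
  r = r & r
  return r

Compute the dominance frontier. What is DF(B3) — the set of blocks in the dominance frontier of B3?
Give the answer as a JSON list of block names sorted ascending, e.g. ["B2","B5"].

idom tree: B1←B0 B2←B0 B3←B0 B4←B0
Join-block Dom:
  B3: preds {B1,B2}: {B0,B1} ∩ {B0,B2} = {B0}; idom=B0
  B4: preds {B1,B3}: {B0,B1} ∩ {B0,B3} = {B0}; idom=B0

Frontier:
  B3←B1: walk B1 to B0
  B3←B2: walk B2 to B0
  B4←B1: walk B1 to B0
  B4←B3: walk B3 to B0
  DF(B0)=∅
  DF(B1)={B3,B4}
  DF(B2)={B3}
  DF(B3)={B4}
  DF(B4)=∅

DF(B3) = ["B4"]

Answer: ["B4"]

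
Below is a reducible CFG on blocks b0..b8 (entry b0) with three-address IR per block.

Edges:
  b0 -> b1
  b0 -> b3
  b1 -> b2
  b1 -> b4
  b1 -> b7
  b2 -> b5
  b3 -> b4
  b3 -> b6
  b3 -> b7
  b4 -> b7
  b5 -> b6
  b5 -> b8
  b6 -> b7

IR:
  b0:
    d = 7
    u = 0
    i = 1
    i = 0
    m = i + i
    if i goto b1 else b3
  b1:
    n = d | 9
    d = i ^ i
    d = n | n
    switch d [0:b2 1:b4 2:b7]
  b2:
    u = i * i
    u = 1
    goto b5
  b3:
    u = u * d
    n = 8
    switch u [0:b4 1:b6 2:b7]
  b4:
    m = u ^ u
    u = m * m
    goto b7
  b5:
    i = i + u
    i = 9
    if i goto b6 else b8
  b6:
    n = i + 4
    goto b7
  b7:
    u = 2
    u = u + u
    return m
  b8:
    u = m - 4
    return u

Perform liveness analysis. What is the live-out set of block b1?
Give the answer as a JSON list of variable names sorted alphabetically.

Answer: ["i", "m", "u"]

Analysis:
def/use:
  b0: {d,i,m,u} / ∅
  b1: {d,n} / {d,i}
  b2: {u} / {i}
  b3: {n,u} / {d,u}
  b4: {m,u} / {u}
  b5: {i} / {i,u}
  b6: {n} / {i}
  b7: {u} / {m}
  b8: {u} / {m}

Liveness:
  live b0: ∅→{d,i,m,u}
  live b1: {d,i,m,u}→{i,m,u}
  live b2: {i,m}→{i,m,u}
  live b3: {d,i,m,u}→{i,m,u}
  live b4: {u}→{m}
  live b5: {i,m,u}→{i,m}
  live b6: {i,m}→{m}
  live b7: {m}→∅
  live b8: {m}→∅

live-out(b1) = ["i", "m", "u"]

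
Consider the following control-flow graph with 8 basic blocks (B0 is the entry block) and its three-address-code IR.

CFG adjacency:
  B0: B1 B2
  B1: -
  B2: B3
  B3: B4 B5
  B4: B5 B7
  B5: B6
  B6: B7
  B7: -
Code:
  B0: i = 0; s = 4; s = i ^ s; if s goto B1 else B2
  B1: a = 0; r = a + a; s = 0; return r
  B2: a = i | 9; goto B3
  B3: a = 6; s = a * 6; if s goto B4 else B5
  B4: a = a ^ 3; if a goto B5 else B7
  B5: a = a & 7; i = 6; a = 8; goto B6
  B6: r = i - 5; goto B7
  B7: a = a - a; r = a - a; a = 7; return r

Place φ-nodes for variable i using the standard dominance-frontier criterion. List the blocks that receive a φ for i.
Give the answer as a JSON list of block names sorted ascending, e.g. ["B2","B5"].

Answer: ["B7"]

Derivation:
idom tree: B1←B0 B2←B0 B3←B2 B4←B3 B5←B3 B6←B5 B7←B3
Dom at joins:
  B5: preds {B3,B4}: {B0,B2,B3} ∩ {B0,B2,B3,B4} = {B0,B2,B3}; idom=B3
  B7: preds {B4,B6}: {B0,B2,B3,B4} ∩ {B0,B2,B3,B5,B6} = {B0,B2,B3}; idom=B3

DF walk-up:
  join B5 pred B3: · stop@B3
  join B5 pred B4: B4 stop@B3
  join B7 pred B4: B4 stop@B3
  join B7 pred B6: B6→B5 stop@B3
  B0 → ∅
  B1 → ∅
  B2 → ∅
  B3 → ∅
  B4 → {B5,B7}
  B5 → {B7}
  B6 → {B7}
  B7 → ∅

φ for i: defs {B0,B5}
  DF⁺ = {B7}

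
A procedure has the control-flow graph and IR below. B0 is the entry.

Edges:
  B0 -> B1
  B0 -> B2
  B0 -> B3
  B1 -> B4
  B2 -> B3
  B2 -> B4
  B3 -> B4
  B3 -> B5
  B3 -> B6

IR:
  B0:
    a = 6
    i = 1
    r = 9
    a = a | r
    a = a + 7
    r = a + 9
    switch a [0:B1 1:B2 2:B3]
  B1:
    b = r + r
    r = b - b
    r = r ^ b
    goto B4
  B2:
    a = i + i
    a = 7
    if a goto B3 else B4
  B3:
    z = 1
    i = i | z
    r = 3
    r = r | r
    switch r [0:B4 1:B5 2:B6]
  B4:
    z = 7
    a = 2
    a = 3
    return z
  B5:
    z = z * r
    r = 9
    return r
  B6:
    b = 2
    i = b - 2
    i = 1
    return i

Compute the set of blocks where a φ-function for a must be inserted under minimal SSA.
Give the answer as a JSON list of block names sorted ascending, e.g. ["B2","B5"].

idom tree: B1←B0 B2←B0 B3←B0 B4←B0 B5←B3 B6←B3
Dom at joins:
  B3: preds {B0,B2}: {B0} ∩ {B0,B2} = {B0}; idom=B0
  B4: preds {B1,B2,B3}: {B0,B1} ∩ {B0,B2} ∩ {B0,B3} = {B0}; idom=B0

DF walk-up:
  join B3 pred B0: · stop@B0
  join B3 pred B2: B2 stop@B0
  join B4 pred B1: B1 stop@B0
  join B4 pred B2: B2 stop@B0
  join B4 pred B3: B3 stop@B0
  DF(B0)=∅
  DF(B1)={B4}
  DF(B2)={B3,B4}
  DF(B3)={B4}
  DF(B4)=∅
  DF(B5)=∅
  DF(B6)=∅

φ for a: defs {B0,B2,B4}
  DF⁺ = {B3,B4}

Answer: ["B3", "B4"]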